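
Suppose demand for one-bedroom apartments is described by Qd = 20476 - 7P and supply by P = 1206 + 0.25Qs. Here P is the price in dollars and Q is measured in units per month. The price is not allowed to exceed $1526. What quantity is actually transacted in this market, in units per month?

Rearranging supply gives Qs = 4P - 4824. Equilibrium: 20476 - 7P = 4P - 4824, so 25300 = 11P and P* = 2300, Q* = 4376.
Because the ceiling (1526) lies below the market-clearing price, it is binding.
At P = 1526: Qd = 20476 - 7·1526 = 9794 and Qs = 4·1526 - 4824 = 1280.
The quantity actually transacted is the short side, supply: 1280.

1280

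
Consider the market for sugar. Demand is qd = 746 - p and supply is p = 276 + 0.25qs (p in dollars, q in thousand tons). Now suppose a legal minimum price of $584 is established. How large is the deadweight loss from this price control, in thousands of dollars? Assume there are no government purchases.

Rearranging supply gives qs = 4p - 1104. Without the control the market clears where 746 - p = 4p - 1104, i.e. p* = 370 and q* = 376.
The floor of 584 is above the equilibrium price 370, so it binds.
At p = 584: qd = 746 - 584 = 162 and qs = 4·584 - 1104 = 1232.
Quantity traded falls to 162. At q = 162 the demand price is 746 - 162 = 584 and the supply price is (1104 + 162)/4 = 316.5.
Deadweight loss = ½ · (584 - 316.5) · (376 - 162) = ½ · 267.5 · 214 = 28622.5.

28622.5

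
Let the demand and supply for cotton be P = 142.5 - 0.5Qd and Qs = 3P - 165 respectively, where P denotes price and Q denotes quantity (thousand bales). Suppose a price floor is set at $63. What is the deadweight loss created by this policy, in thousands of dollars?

0

Rearranging demand gives Qd = 285 - 2P. Setting quantity demanded equal to quantity supplied, 285 - 2P = 3P - 165, gives P* = 90 and Q* = 105.
Since 63 is below P* = 90, the floor does not bind and the free-market outcome prevails.
Since the control does not bind, no trades are prevented and deadweight loss is zero.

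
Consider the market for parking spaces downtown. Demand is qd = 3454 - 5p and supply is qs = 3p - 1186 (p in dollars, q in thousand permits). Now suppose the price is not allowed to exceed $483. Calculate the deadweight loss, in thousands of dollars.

22581.6

In a free market, 3454 - 5p = 3p - 1186 gives the equilibrium p* = 580, q* = 554.
Because the ceiling (483) lies below the market-clearing price, it is binding.
At p = 483: qd = 3454 - 5·483 = 1039 and qs = 3·483 - 1186 = 263.
Quantity traded falls to 263. At q = 263 the demand price is (3454 - 263)/5 = 638.2 and the supply price is (1186 + 263)/3 = 483.
Deadweight loss = ½ · (638.2 - 483) · (554 - 263) = ½ · 155.2 · 291 = 22581.6.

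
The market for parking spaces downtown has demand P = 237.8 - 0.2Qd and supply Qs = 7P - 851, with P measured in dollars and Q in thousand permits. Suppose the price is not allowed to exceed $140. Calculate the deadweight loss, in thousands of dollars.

7560

Rearranging demand gives Qd = 1189 - 5P. Without the control the market clears where 1189 - 5P = 7P - 851, i.e. P* = 170 and Q* = 339.
The ceiling of 140 is below the equilibrium price 170, so it binds.
At P = 140: Qd = 1189 - 5·140 = 489 and Qs = 7·140 - 851 = 129.
Quantity traded falls to 129. At Q = 129 the demand price is (1189 - 129)/5 = 212 and the supply price is (851 + 129)/7 = 140.
Deadweight loss = ½ · (212 - 140) · (339 - 129) = ½ · 72 · 210 = 7560.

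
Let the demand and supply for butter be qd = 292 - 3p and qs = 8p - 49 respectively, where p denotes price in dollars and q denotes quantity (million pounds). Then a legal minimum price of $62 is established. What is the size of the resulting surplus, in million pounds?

341

In a free market, 292 - 3p = 8p - 49 gives the equilibrium p* = 31, q* = 199.
Since 62 > 31, the floor is binding.
At p = 62: qd = 292 - 3·62 = 106 and qs = 8·62 - 49 = 447.
Surplus = qs - qd = 447 - 106 = 341.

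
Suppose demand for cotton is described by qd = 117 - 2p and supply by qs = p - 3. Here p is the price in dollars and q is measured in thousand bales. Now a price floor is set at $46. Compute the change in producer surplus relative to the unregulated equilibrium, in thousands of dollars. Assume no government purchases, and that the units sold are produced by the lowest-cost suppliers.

78

Equilibrium: 117 - 2p = p - 3, so 120 = 3p and p* = 40, q* = 37.
The floor of 46 is above the equilibrium price 40, so it binds.
At p = 46: qd = 117 - 2·46 = 25 and qs = 46 - 3 = 43.
Producer surplus without the control is ½ · (40 - 3) · 37 = 684.5.
With the floor, 25 units are sold at 46. The supply price at q = 25 is 28, so PS = ½ · [(46 - 3) + (46 - 28)] · 25 = 762.5.
Change in producer surplus = 762.5 - 684.5 = 78.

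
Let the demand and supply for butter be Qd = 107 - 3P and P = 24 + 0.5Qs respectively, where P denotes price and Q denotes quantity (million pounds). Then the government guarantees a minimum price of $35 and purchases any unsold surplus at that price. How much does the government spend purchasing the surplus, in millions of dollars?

700

Rearranging supply gives Qs = 2P - 48. Setting quantity demanded equal to quantity supplied, 107 - 3P = 2P - 48, gives P* = 31 and Q* = 14.
Because the floor (35) lies above the market-clearing price, it is binding.
At P = 35: Qd = 107 - 3·35 = 2 and Qs = 2·35 - 48 = 22.
Surplus = Qs - Qd = 20.
Government expenditure = surplus × support price = 20 × 35 = 700.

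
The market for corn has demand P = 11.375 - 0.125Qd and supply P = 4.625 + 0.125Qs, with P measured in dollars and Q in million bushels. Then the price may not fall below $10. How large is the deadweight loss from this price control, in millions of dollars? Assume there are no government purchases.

Rearranging demand gives Qd = 91 - 8P; rearranging supply gives Qs = 8P - 37. Setting quantity demanded equal to quantity supplied, 91 - 8P = 8P - 37, gives P* = 8 and Q* = 27.
Since 10 > 8, the floor is binding.
At P = 10: Qd = 91 - 8·10 = 11 and Qs = 8·10 - 37 = 43.
Quantity traded falls to 11. At Q = 11 the demand price is (91 - 11)/8 = 10 and the supply price is (37 + 11)/8 = 6.
Deadweight loss = ½ · (10 - 6) · (27 - 11) = ½ · 4 · 16 = 32.

32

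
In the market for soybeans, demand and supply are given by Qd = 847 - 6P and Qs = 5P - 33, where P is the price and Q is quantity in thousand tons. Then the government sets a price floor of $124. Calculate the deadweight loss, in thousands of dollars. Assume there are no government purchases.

In a free market, 847 - 6P = 5P - 33 gives the equilibrium P* = 80, Q* = 367.
Since 124 > 80, the floor is binding.
At P = 124: Qd = 847 - 6·124 = 103 and Qs = 5·124 - 33 = 587.
Quantity traded falls to 103. At Q = 103 the demand price is (847 - 103)/6 = 124 and the supply price is (33 + 103)/5 = 27.2.
Deadweight loss = ½ · (124 - 27.2) · (367 - 103) = ½ · 96.8 · 264 = 12777.6.

12777.6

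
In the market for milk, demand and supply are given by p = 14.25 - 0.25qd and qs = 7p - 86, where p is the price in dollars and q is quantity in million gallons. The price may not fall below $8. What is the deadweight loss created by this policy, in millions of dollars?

0

Rearranging demand gives qd = 57 - 4p. Without the control the market clears where 57 - 4p = 7p - 86, i.e. p* = 13 and q* = 5.
The floor of 8 is below the equilibrium price 13, so it is not binding; the market clears at p* = 13, q* = 5.
Since the control does not bind, no trades are prevented and deadweight loss is zero.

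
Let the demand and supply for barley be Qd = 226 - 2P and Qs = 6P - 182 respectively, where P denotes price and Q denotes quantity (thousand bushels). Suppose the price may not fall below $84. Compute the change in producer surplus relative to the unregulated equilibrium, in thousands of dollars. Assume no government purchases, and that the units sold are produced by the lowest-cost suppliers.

Setting quantity demanded equal to quantity supplied, 226 - 2P = 6P - 182, gives P* = 51 and Q* = 124.
Since 84 > 51, the floor is binding.
At P = 84: Qd = 226 - 2·84 = 58 and Qs = 6·84 - 182 = 322.
Producer surplus without the control is ½ · (51 - 91/3) · 124 = 3844/3.
With the floor, 58 units are sold at 84. The supply price at Q = 58 is 40, so PS = ½ · [(84 - 91/3) + (84 - 40)] · 58 = 8497/3.
Change in producer surplus = 8497/3 - 3844/3 = 1551.

1551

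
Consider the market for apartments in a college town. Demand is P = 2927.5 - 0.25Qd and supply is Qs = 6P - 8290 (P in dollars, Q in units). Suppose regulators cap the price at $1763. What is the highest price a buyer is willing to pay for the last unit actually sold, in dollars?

2355.5

Rearranging demand gives Qd = 11710 - 4P. Equilibrium: 11710 - 4P = 6P - 8290, so 20000 = 10P and P* = 2000, Q* = 3710.
Because the ceiling (1763) lies below the market-clearing price, it is binding.
At P = 1763: Qd = 11710 - 4·1763 = 4658 and Qs = 6·1763 - 8290 = 2288.
Only 2288 units reach the market. On the demand curve, the marginal buyer's willingness to pay at Q = 2288 is (11710 - 2288)/4 = 2355.5.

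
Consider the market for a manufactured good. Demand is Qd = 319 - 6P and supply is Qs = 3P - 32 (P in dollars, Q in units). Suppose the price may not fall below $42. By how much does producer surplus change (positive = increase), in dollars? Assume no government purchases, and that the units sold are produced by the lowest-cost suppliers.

147

Equilibrium: 319 - 6P = 3P - 32, so 351 = 9P and P* = 39, Q* = 85.
Since 42 > 39, the floor is binding.
At P = 42: Qd = 319 - 6·42 = 67 and Qs = 3·42 - 32 = 94.
Producer surplus without the control is ½ · (39 - 32/3) · 85 = 7225/6.
With the floor, 67 units are sold at 42. The supply price at Q = 67 is 33, so PS = ½ · [(42 - 32/3) + (42 - 33)] · 67 = 8107/6.
Change in producer surplus = 8107/6 - 7225/6 = 147.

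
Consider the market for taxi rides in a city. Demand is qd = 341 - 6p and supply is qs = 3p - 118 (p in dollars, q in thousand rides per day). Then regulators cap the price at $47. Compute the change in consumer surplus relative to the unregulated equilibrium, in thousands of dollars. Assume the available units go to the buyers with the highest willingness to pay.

80

Equilibrium: 341 - 6p = 3p - 118, so 459 = 9p and p* = 51, q* = 35.
The ceiling of 47 is below the equilibrium price 51, so it binds.
At p = 47: qd = 341 - 6·47 = 59 and qs = 3·47 - 118 = 23.
Consumer surplus without the control is ½ · (341/6 - 51) · 35 = 1225/12.
With the ceiling, 23 units are sold at 47 (assume they go to the highest-value buyers). The demand price at q = 23 is 53, so CS = ½ · [(341/6 - 47) + (53 - 47)] · 23 = 2185/12.
Change in consumer surplus = 2185/12 - 1225/12 = 80.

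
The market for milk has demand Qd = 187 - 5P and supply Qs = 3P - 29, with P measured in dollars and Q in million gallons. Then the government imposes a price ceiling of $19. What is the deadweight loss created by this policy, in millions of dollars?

In a free market, 187 - 5P = 3P - 29 gives the equilibrium P* = 27, Q* = 52.
The ceiling of 19 is below the equilibrium price 27, so it binds.
At P = 19: Qd = 187 - 5·19 = 92 and Qs = 3·19 - 29 = 28.
Quantity traded falls to 28. At Q = 28 the demand price is (187 - 28)/5 = 31.8 and the supply price is (29 + 28)/3 = 19.
Deadweight loss = ½ · (31.8 - 19) · (52 - 28) = ½ · 12.8 · 24 = 153.6.

153.6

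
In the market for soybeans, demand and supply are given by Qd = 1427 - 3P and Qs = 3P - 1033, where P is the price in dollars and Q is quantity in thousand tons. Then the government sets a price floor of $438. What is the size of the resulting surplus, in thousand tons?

168

Without the control the market clears where 1427 - 3P = 3P - 1033, i.e. P* = 410 and Q* = 197.
The floor of 438 is above the equilibrium price 410, so it binds.
At P = 438: Qd = 1427 - 3·438 = 113 and Qs = 3·438 - 1033 = 281.
Surplus = Qs - Qd = 281 - 113 = 168.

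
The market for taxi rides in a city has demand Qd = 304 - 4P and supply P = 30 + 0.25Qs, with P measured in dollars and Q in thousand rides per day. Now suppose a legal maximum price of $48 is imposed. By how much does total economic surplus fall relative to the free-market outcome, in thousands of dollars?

100

Rearranging supply gives Qs = 4P - 120. Without the control the market clears where 304 - 4P = 4P - 120, i.e. P* = 53 and Q* = 92.
Because the ceiling (48) lies below the market-clearing price, it is binding.
At P = 48: Qd = 304 - 4·48 = 112 and Qs = 4·48 - 120 = 72.
Quantity traded falls to 72. At Q = 72 the demand price is (304 - 72)/4 = 58 and the supply price is (120 + 72)/4 = 48.
Deadweight loss = ½ · (58 - 48) · (92 - 72) = ½ · 10 · 20 = 100.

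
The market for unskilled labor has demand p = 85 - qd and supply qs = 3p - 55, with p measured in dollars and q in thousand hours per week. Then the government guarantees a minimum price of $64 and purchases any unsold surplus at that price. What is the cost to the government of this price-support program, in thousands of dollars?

Rearranging demand gives qd = 85 - p. In a free market, 85 - p = 3p - 55 gives the equilibrium p* = 35, q* = 50.
Because the floor (64) lies above the market-clearing price, it is binding.
At p = 64: qd = 85 - 64 = 21 and qs = 3·64 - 55 = 137.
Surplus = qs - qd = 116.
Government expenditure = surplus × support price = 116 × 64 = 7424.

7424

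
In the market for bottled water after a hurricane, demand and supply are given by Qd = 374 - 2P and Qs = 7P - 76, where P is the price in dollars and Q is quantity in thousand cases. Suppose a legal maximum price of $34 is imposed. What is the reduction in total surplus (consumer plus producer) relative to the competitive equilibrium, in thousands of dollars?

4032

Setting quantity demanded equal to quantity supplied, 374 - 2P = 7P - 76, gives P* = 50 and Q* = 274.
Since 34 < 50, the ceiling is binding.
At P = 34: Qd = 374 - 2·34 = 306 and Qs = 7·34 - 76 = 162.
Quantity traded falls to 162. At Q = 162 the demand price is (374 - 162)/2 = 106 and the supply price is (76 + 162)/7 = 34.
Deadweight loss = ½ · (106 - 34) · (274 - 162) = ½ · 72 · 112 = 4032.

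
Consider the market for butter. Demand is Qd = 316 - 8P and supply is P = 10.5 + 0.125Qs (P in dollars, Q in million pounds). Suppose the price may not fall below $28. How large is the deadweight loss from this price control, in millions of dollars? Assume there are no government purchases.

72

Rearranging supply gives Qs = 8P - 84. Setting quantity demanded equal to quantity supplied, 316 - 8P = 8P - 84, gives P* = 25 and Q* = 116.
Since 28 > 25, the floor is binding.
At P = 28: Qd = 316 - 8·28 = 92 and Qs = 8·28 - 84 = 140.
Quantity traded falls to 92. At Q = 92 the demand price is (316 - 92)/8 = 28 and the supply price is (84 + 92)/8 = 22.
Deadweight loss = ½ · (28 - 22) · (116 - 92) = ½ · 6 · 24 = 72.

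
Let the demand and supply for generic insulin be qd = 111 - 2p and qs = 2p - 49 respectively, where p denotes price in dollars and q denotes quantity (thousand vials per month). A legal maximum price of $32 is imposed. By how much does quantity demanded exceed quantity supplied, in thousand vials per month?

Equilibrium: 111 - 2p = 2p - 49, so 160 = 4p and p* = 40, q* = 31.
Since 32 < 40, the ceiling is binding.
At p = 32: qd = 111 - 2·32 = 47 and qs = 2·32 - 49 = 15.
Shortage = qd - qs = 47 - 15 = 32.

32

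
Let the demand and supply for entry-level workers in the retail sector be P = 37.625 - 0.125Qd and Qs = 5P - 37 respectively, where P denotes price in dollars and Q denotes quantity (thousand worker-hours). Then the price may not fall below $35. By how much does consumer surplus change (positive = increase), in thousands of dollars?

-513

Rearranging demand gives Qd = 301 - 8P. In a free market, 301 - 8P = 5P - 37 gives the equilibrium P* = 26, Q* = 93.
Because the floor (35) lies above the market-clearing price, it is binding.
At P = 35: Qd = 301 - 8·35 = 21 and Qs = 5·35 - 37 = 138.
Consumer surplus without the control is ½ · (37.625 - 26) · 93 = 540.5625.
With the floor, consumers buy 21 units at 35, so CS = ½ · (37.625 - 35) · 21 = 27.5625.
Change in consumer surplus = 27.5625 - 540.5625 = -513.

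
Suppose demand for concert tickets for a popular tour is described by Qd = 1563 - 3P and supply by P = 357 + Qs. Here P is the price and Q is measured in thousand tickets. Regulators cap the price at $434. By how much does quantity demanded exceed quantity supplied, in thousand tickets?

Rearranging supply gives Qs = P - 357. In a free market, 1563 - 3P = P - 357 gives the equilibrium P* = 480, Q* = 123.
The ceiling of 434 is below the equilibrium price 480, so it binds.
At P = 434: Qd = 1563 - 3·434 = 261 and Qs = 434 - 357 = 77.
Shortage = Qd - Qs = 261 - 77 = 184.

184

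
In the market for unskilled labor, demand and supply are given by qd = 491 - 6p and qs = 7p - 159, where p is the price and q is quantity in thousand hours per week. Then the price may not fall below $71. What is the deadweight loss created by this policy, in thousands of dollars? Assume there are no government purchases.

Without the control the market clears where 491 - 6p = 7p - 159, i.e. p* = 50 and q* = 191.
Because the floor (71) lies above the market-clearing price, it is binding.
At p = 71: qd = 491 - 6·71 = 65 and qs = 7·71 - 159 = 338.
Quantity traded falls to 65. At q = 65 the demand price is (491 - 65)/6 = 71 and the supply price is (159 + 65)/7 = 32.
Deadweight loss = ½ · (71 - 32) · (191 - 65) = ½ · 39 · 126 = 2457.

2457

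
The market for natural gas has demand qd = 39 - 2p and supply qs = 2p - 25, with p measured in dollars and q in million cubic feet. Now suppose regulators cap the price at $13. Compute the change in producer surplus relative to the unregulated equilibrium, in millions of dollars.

In a free market, 39 - 2p = 2p - 25 gives the equilibrium p* = 16, q* = 7.
Since 13 < 16, the ceiling is binding.
At p = 13: qd = 39 - 2·13 = 13 and qs = 2·13 - 25 = 1.
Producer surplus without the control is ½ · (16 - 12.5) · 7 = 12.25.
With the ceiling, producers sell 1 units at 13, so PS = ½ · (13 - 12.5) · 1 = 0.25.
Change in producer surplus = 0.25 - 12.25 = -12.

-12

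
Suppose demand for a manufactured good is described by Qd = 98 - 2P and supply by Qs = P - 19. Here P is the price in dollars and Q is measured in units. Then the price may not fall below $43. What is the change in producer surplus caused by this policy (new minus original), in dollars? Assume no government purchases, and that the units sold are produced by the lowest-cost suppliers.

Setting quantity demanded equal to quantity supplied, 98 - 2P = P - 19, gives P* = 39 and Q* = 20.
The floor of 43 is above the equilibrium price 39, so it binds.
At P = 43: Qd = 98 - 2·43 = 12 and Qs = 43 - 19 = 24.
Producer surplus without the control is ½ · (39 - 19) · 20 = 200.
With the floor, 12 units are sold at 43. The supply price at Q = 12 is 31, so PS = ½ · [(43 - 19) + (43 - 31)] · 12 = 216.
Change in producer surplus = 216 - 200 = 16.

16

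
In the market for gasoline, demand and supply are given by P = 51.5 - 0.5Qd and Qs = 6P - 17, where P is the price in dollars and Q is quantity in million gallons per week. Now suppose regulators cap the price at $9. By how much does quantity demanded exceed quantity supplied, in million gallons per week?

48

Rearranging demand gives Qd = 103 - 2P. In a free market, 103 - 2P = 6P - 17 gives the equilibrium P* = 15, Q* = 73.
The ceiling of 9 is below the equilibrium price 15, so it binds.
At P = 9: Qd = 103 - 2·9 = 85 and Qs = 6·9 - 17 = 37.
Shortage = Qd - Qs = 85 - 37 = 48.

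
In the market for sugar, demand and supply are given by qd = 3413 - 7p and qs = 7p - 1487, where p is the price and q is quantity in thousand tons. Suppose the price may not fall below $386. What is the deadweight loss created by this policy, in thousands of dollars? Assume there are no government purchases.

9072

Without the control the market clears where 3413 - 7p = 7p - 1487, i.e. p* = 350 and q* = 963.
The floor of 386 is above the equilibrium price 350, so it binds.
At p = 386: qd = 3413 - 7·386 = 711 and qs = 7·386 - 1487 = 1215.
Quantity traded falls to 711. At q = 711 the demand price is (3413 - 711)/7 = 386 and the supply price is (1487 + 711)/7 = 314.
Deadweight loss = ½ · (386 - 314) · (963 - 711) = ½ · 72 · 252 = 9072.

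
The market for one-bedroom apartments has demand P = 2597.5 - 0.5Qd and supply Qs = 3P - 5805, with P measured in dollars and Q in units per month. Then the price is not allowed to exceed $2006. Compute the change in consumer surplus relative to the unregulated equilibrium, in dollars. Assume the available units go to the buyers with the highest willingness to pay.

-43359

Rearranging demand gives Qd = 5195 - 2P. Setting quantity demanded equal to quantity supplied, 5195 - 2P = 3P - 5805, gives P* = 2200 and Q* = 795.
Since 2006 < 2200, the ceiling is binding.
At P = 2006: Qd = 5195 - 2·2006 = 1183 and Qs = 3·2006 - 5805 = 213.
Consumer surplus without the control is ½ · (2597.5 - 2200) · 795 = 158006.25.
With the ceiling, 213 units are sold at 2006 (assume they go to the highest-value buyers). The demand price at Q = 213 is 2491, so CS = ½ · [(2597.5 - 2006) + (2491 - 2006)] · 213 = 114647.25.
Change in consumer surplus = 114647.25 - 158006.25 = -43359.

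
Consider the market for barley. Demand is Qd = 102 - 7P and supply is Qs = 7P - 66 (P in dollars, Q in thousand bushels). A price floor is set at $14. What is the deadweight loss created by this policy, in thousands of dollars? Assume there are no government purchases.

In a free market, 102 - 7P = 7P - 66 gives the equilibrium P* = 12, Q* = 18.
The floor of 14 is above the equilibrium price 12, so it binds.
At P = 14: Qd = 102 - 7·14 = 4 and Qs = 7·14 - 66 = 32.
Quantity traded falls to 4. At Q = 4 the demand price is (102 - 4)/7 = 14 and the supply price is (66 + 4)/7 = 10.
Deadweight loss = ½ · (14 - 10) · (18 - 4) = ½ · 4 · 14 = 28.

28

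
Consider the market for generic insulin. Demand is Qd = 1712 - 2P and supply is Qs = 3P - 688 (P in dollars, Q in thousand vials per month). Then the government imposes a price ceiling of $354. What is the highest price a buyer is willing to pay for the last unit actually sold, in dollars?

In a free market, 1712 - 2P = 3P - 688 gives the equilibrium P* = 480, Q* = 752.
Since 354 < 480, the ceiling is binding.
At P = 354: Qd = 1712 - 2·354 = 1004 and Qs = 3·354 - 688 = 374.
Only 374 units reach the market. On the demand curve, the marginal buyer's willingness to pay at Q = 374 is (1712 - 374)/2 = 669.

669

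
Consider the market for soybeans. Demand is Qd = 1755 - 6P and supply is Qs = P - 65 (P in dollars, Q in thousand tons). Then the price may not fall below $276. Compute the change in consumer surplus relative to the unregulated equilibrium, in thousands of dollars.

In a free market, 1755 - 6P = P - 65 gives the equilibrium P* = 260, Q* = 195.
Because the floor (276) lies above the market-clearing price, it is binding.
At P = 276: Qd = 1755 - 6·276 = 99 and Qs = 276 - 65 = 211.
Consumer surplus without the control is ½ · (292.5 - 260) · 195 = 3168.75.
With the floor, consumers buy 99 units at 276, so CS = ½ · (292.5 - 276) · 99 = 816.75.
Change in consumer surplus = 816.75 - 3168.75 = -2352.

-2352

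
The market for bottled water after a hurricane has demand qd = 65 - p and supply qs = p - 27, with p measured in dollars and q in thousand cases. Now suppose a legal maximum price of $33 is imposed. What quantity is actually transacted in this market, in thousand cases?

6

Setting quantity demanded equal to quantity supplied, 65 - p = p - 27, gives p* = 46 and q* = 19.
Because the ceiling (33) lies below the market-clearing price, it is binding.
At p = 33: qd = 65 - 33 = 32 and qs = 33 - 27 = 6.
The quantity actually transacted is the short side, supply: 6.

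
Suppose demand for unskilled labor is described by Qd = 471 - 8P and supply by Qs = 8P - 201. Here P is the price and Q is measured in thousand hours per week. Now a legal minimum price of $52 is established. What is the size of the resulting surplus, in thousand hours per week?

Equilibrium: 471 - 8P = 8P - 201, so 672 = 16P and P* = 42, Q* = 135.
The floor of 52 is above the equilibrium price 42, so it binds.
At P = 52: Qd = 471 - 8·52 = 55 and Qs = 8·52 - 201 = 215.
Surplus = Qs - Qd = 215 - 55 = 160.

160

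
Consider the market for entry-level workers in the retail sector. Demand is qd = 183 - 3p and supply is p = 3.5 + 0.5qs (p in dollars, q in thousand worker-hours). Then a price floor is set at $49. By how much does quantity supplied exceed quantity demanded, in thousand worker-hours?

Rearranging supply gives qs = 2p - 7. Setting quantity demanded equal to quantity supplied, 183 - 3p = 2p - 7, gives p* = 38 and q* = 69.
Because the floor (49) lies above the market-clearing price, it is binding.
At p = 49: qd = 183 - 3·49 = 36 and qs = 2·49 - 7 = 91.
Surplus = qs - qd = 91 - 36 = 55.

55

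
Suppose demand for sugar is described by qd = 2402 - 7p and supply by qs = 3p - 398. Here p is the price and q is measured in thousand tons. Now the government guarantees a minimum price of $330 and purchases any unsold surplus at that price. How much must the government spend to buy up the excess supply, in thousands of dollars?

Setting quantity demanded equal to quantity supplied, 2402 - 7p = 3p - 398, gives p* = 280 and q* = 442.
Because the floor (330) lies above the market-clearing price, it is binding.
At p = 330: qd = 2402 - 7·330 = 92 and qs = 3·330 - 398 = 592.
Surplus = qs - qd = 500.
Government expenditure = surplus × support price = 500 × 330 = 165000.

165000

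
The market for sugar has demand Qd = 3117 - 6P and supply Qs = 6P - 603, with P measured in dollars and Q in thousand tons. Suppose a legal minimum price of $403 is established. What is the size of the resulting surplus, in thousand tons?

1116

Setting quantity demanded equal to quantity supplied, 3117 - 6P = 6P - 603, gives P* = 310 and Q* = 1257.
Since 403 > 310, the floor is binding.
At P = 403: Qd = 3117 - 6·403 = 699 and Qs = 6·403 - 603 = 1815.
Surplus = Qs - Qd = 1815 - 699 = 1116.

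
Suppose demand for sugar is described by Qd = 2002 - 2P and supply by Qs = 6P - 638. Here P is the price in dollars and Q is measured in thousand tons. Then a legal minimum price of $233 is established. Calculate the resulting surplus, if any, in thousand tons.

0

Setting quantity demanded equal to quantity supplied, 2002 - 2P = 6P - 638, gives P* = 330 and Q* = 1342.
Since 233 is below P* = 330, the floor does not bind and the free-market outcome prevails.
Since the control does not bind, there is no surplus.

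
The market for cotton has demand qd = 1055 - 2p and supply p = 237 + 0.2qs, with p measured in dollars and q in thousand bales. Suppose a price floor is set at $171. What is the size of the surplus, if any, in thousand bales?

Rearranging supply gives qs = 5p - 1185. In a free market, 1055 - 2p = 5p - 1185 gives the equilibrium p* = 320, q* = 415.
The floor of 171 is below the equilibrium price 320, so it is not binding; the market clears at p* = 320, q* = 415.
Since the control does not bind, there is no surplus.

0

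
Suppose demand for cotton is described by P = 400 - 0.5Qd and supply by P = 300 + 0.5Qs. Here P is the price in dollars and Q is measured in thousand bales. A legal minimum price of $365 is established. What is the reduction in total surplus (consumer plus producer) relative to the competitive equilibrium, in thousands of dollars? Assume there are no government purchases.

Rearranging demand gives Qd = 800 - 2P; rearranging supply gives Qs = 2P - 600. Without the control the market clears where 800 - 2P = 2P - 600, i.e. P* = 350 and Q* = 100.
Because the floor (365) lies above the market-clearing price, it is binding.
At P = 365: Qd = 800 - 2·365 = 70 and Qs = 2·365 - 600 = 130.
Quantity traded falls to 70. At Q = 70 the demand price is (800 - 70)/2 = 365 and the supply price is (600 + 70)/2 = 335.
Deadweight loss = ½ · (365 - 335) · (100 - 70) = ½ · 30 · 30 = 450.

450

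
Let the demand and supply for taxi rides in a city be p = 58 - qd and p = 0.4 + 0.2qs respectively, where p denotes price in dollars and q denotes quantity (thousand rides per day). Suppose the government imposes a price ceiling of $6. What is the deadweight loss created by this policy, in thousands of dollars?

Rearranging demand gives qd = 58 - p; rearranging supply gives qs = 5p - 2. Equilibrium: 58 - p = 5p - 2, so 60 = 6p and p* = 10, q* = 48.
Because the ceiling (6) lies below the market-clearing price, it is binding.
At p = 6: qd = 58 - 6 = 52 and qs = 5·6 - 2 = 28.
Quantity traded falls to 28. At q = 28 the demand price is 58 - 28 = 30 and the supply price is (2 + 28)/5 = 6.
Deadweight loss = ½ · (30 - 6) · (48 - 28) = ½ · 24 · 20 = 240.

240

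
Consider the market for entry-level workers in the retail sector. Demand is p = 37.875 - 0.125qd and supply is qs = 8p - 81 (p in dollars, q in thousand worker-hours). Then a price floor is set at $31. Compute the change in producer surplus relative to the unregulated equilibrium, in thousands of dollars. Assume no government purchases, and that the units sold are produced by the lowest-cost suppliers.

189

Rearranging demand gives qd = 303 - 8p. Equilibrium: 303 - 8p = 8p - 81, so 384 = 16p and p* = 24, q* = 111.
Since 31 > 24, the floor is binding.
At p = 31: qd = 303 - 8·31 = 55 and qs = 8·31 - 81 = 167.
Producer surplus without the control is ½ · (24 - 10.125) · 111 = 770.0625.
With the floor, 55 units are sold at 31. The supply price at q = 55 is 17, so PS = ½ · [(31 - 10.125) + (31 - 17)] · 55 = 959.0625.
Change in producer surplus = 959.0625 - 770.0625 = 189.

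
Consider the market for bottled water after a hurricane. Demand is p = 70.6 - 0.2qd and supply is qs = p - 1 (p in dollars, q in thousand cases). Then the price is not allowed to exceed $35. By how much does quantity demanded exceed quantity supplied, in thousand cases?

144

Rearranging demand gives qd = 353 - 5p. Equilibrium: 353 - 5p = p - 1, so 354 = 6p and p* = 59, q* = 58.
Because the ceiling (35) lies below the market-clearing price, it is binding.
At p = 35: qd = 353 - 5·35 = 178 and qs = 35 - 1 = 34.
Shortage = qd - qs = 178 - 34 = 144.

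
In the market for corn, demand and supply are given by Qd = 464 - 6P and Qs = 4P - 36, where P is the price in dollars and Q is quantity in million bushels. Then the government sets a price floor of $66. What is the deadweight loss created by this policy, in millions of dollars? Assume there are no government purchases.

Setting quantity demanded equal to quantity supplied, 464 - 6P = 4P - 36, gives P* = 50 and Q* = 164.
The floor of 66 is above the equilibrium price 50, so it binds.
At P = 66: Qd = 464 - 6·66 = 68 and Qs = 4·66 - 36 = 228.
Quantity traded falls to 68. At Q = 68 the demand price is (464 - 68)/6 = 66 and the supply price is (36 + 68)/4 = 26.
Deadweight loss = ½ · (66 - 26) · (164 - 68) = ½ · 40 · 96 = 1920.

1920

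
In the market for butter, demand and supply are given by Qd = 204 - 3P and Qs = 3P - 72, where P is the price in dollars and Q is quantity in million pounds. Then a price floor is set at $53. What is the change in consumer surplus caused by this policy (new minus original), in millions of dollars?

-388.5

Setting quantity demanded equal to quantity supplied, 204 - 3P = 3P - 72, gives P* = 46 and Q* = 66.
Because the floor (53) lies above the market-clearing price, it is binding.
At P = 53: Qd = 204 - 3·53 = 45 and Qs = 3·53 - 72 = 87.
Consumer surplus without the control is ½ · (68 - 46) · 66 = 726.
With the floor, consumers buy 45 units at 53, so CS = ½ · (68 - 53) · 45 = 337.5.
Change in consumer surplus = 337.5 - 726 = -388.5.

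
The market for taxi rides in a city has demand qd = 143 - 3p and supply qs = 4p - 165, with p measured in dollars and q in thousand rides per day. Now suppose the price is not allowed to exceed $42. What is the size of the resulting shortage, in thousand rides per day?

Equilibrium: 143 - 3p = 4p - 165, so 308 = 7p and p* = 44, q* = 11.
The ceiling of 42 is below the equilibrium price 44, so it binds.
At p = 42: qd = 143 - 3·42 = 17 and qs = 4·42 - 165 = 3.
Shortage = qd - qs = 17 - 3 = 14.

14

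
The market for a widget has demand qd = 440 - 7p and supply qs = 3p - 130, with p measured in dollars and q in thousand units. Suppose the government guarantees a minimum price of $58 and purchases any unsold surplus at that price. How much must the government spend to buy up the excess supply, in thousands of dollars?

Setting quantity demanded equal to quantity supplied, 440 - 7p = 3p - 130, gives p* = 57 and q* = 41.
Since 58 > 57, the floor is binding.
At p = 58: qd = 440 - 7·58 = 34 and qs = 3·58 - 130 = 44.
Surplus = qs - qd = 10.
Government expenditure = surplus × support price = 10 × 58 = 580.

580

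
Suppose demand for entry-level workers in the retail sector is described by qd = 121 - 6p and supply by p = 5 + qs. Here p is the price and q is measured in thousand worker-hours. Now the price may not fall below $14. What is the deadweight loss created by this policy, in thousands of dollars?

0

Rearranging supply gives qs = p - 5. Setting quantity demanded equal to quantity supplied, 121 - 6p = p - 5, gives p* = 18 and q* = 13.
Since 14 is below p* = 18, the floor does not bind and the free-market outcome prevails.
Since the control does not bind, no trades are prevented and deadweight loss is zero.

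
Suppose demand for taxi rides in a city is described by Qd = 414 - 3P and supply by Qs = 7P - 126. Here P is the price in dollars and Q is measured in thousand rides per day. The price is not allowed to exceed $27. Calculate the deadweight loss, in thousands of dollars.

Equilibrium: 414 - 3P = 7P - 126, so 540 = 10P and P* = 54, Q* = 252.
Since 27 < 54, the ceiling is binding.
At P = 27: Qd = 414 - 3·27 = 333 and Qs = 7·27 - 126 = 63.
Quantity traded falls to 63. At Q = 63 the demand price is (414 - 63)/3 = 117 and the supply price is (126 + 63)/7 = 27.
Deadweight loss = ½ · (117 - 27) · (252 - 63) = ½ · 90 · 189 = 8505.

8505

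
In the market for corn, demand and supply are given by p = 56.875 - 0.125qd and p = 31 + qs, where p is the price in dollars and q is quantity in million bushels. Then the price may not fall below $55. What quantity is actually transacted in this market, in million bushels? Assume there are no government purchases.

15

Rearranging demand gives qd = 455 - 8p; rearranging supply gives qs = p - 31. Equilibrium: 455 - 8p = p - 31, so 486 = 9p and p* = 54, q* = 23.
Because the floor (55) lies above the market-clearing price, it is binding.
At p = 55: qd = 455 - 8·55 = 15 and qs = 55 - 31 = 24.
The quantity actually transacted is the short side, demand: 15.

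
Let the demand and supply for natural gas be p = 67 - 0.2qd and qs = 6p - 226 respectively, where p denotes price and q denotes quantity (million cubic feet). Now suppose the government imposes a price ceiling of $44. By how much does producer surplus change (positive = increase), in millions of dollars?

Rearranging demand gives qd = 335 - 5p. Equilibrium: 335 - 5p = 6p - 226, so 561 = 11p and p* = 51, q* = 80.
Because the ceiling (44) lies below the market-clearing price, it is binding.
At p = 44: qd = 335 - 5·44 = 115 and qs = 6·44 - 226 = 38.
Producer surplus without the control is ½ · (51 - 113/3) · 80 = 1600/3.
With the ceiling, producers sell 38 units at 44, so PS = ½ · (44 - 113/3) · 38 = 361/3.
Change in producer surplus = 361/3 - 1600/3 = -413.

-413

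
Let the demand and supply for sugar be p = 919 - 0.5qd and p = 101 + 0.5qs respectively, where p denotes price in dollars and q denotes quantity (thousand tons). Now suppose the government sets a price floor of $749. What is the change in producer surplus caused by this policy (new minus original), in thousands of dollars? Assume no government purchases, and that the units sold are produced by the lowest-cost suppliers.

24139

Rearranging demand gives qd = 1838 - 2p; rearranging supply gives qs = 2p - 202. In a free market, 1838 - 2p = 2p - 202 gives the equilibrium p* = 510, q* = 818.
Since 749 > 510, the floor is binding.
At p = 749: qd = 1838 - 2·749 = 340 and qs = 2·749 - 202 = 1296.
Producer surplus without the control is ½ · (510 - 101) · 818 = 167281.
With the floor, 340 units are sold at 749. The supply price at q = 340 is 271, so PS = ½ · [(749 - 101) + (749 - 271)] · 340 = 191420.
Change in producer surplus = 191420 - 167281 = 24139.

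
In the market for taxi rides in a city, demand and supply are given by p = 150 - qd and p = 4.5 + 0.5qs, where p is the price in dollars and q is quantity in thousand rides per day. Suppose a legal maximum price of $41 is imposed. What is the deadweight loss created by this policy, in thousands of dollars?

Rearranging demand gives qd = 150 - p; rearranging supply gives qs = 2p - 9. Setting quantity demanded equal to quantity supplied, 150 - p = 2p - 9, gives p* = 53 and q* = 97.
The ceiling of 41 is below the equilibrium price 53, so it binds.
At p = 41: qd = 150 - 41 = 109 and qs = 2·41 - 9 = 73.
Quantity traded falls to 73. At q = 73 the demand price is 150 - 73 = 77 and the supply price is (9 + 73)/2 = 41.
Deadweight loss = ½ · (77 - 41) · (97 - 73) = ½ · 36 · 24 = 432.

432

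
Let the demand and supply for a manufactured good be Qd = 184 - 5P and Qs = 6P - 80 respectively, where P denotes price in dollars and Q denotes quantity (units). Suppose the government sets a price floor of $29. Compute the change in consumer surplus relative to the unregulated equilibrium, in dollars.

Setting quantity demanded equal to quantity supplied, 184 - 5P = 6P - 80, gives P* = 24 and Q* = 64.
Because the floor (29) lies above the market-clearing price, it is binding.
At P = 29: Qd = 184 - 5·29 = 39 and Qs = 6·29 - 80 = 94.
Consumer surplus without the control is ½ · (36.8 - 24) · 64 = 409.6.
With the floor, consumers buy 39 units at 29, so CS = ½ · (36.8 - 29) · 39 = 152.1.
Change in consumer surplus = 152.1 - 409.6 = -257.5.

-257.5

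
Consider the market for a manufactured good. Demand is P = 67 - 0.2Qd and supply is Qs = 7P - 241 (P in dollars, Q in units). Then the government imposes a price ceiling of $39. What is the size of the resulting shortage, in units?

Rearranging demand gives Qd = 335 - 5P. Setting quantity demanded equal to quantity supplied, 335 - 5P = 7P - 241, gives P* = 48 and Q* = 95.
Because the ceiling (39) lies below the market-clearing price, it is binding.
At P = 39: Qd = 335 - 5·39 = 140 and Qs = 7·39 - 241 = 32.
Shortage = Qd - Qs = 140 - 32 = 108.

108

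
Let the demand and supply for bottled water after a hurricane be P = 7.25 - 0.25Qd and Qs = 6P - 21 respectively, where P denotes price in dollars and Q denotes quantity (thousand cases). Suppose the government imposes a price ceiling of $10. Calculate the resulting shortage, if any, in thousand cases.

Rearranging demand gives Qd = 29 - 4P. In a free market, 29 - 4P = 6P - 21 gives the equilibrium P* = 5, Q* = 9.
The ceiling of 10 is above the equilibrium price 5, so it is not binding; the market clears at P* = 5, Q* = 9.
Since the control does not bind, there is no shortage.

0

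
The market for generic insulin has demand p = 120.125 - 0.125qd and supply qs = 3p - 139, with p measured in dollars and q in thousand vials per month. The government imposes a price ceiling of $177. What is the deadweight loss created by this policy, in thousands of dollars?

0

Rearranging demand gives qd = 961 - 8p. Equilibrium: 961 - 8p = 3p - 139, so 1100 = 11p and p* = 100, q* = 161.
Since 177 is above p* = 100, the ceiling does not bind and the free-market outcome prevails.
Since the control does not bind, no trades are prevented and deadweight loss is zero.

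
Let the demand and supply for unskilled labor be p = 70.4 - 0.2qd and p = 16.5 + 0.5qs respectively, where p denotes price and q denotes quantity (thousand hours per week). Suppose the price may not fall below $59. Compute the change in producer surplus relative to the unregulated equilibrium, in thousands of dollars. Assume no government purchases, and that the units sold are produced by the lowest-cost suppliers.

128

Rearranging demand gives qd = 352 - 5p; rearranging supply gives qs = 2p - 33. In a free market, 352 - 5p = 2p - 33 gives the equilibrium p* = 55, q* = 77.
Because the floor (59) lies above the market-clearing price, it is binding.
At p = 59: qd = 352 - 5·59 = 57 and qs = 2·59 - 33 = 85.
Producer surplus without the control is ½ · (55 - 16.5) · 77 = 1482.25.
With the floor, 57 units are sold at 59. The supply price at q = 57 is 45, so PS = ½ · [(59 - 16.5) + (59 - 45)] · 57 = 1610.25.
Change in producer surplus = 1610.25 - 1482.25 = 128.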